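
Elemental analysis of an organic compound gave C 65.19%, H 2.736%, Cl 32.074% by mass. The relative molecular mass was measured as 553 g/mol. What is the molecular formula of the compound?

Assume 100 g: 65.19 g C, 2.736 g H, 32.074 g Cl.
n(C) = 65.19/12.01 = 5.428, n(H) = 2.736/1.008 = 2.714, n(Cl) = 32.074/35.45 = 0.9048
Divide by the smallest (0.9048 mol Cl): C 5.999, H 3.000, Cl 1.000
Ratio ≈ 6:3:1, so the empirical formula is C6H3Cl
Empirical-formula mass = 110.53 g/mol
n = 553 / 110.53 = 5.00 ≈ 5
Molecular formula = (C6H3Cl)×5 = C30H15Cl5

C30H15Cl5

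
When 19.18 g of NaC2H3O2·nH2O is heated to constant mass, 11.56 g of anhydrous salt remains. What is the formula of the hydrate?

NaC2H3O2·3H2O

Mass of water lost = 19.18 − 11.56 = 7.62 g → 7.62 / 18.02 = 0.4229 mol H2O
Molar mass of NaC2H3O2 = 82.03 g/mol → mol NaC2H3O2 = 11.56 / 82.03 = 0.1409
n = 0.4229 / 0.1409 = 3.00 ≈ 3 → NaC2H3O2·3H2O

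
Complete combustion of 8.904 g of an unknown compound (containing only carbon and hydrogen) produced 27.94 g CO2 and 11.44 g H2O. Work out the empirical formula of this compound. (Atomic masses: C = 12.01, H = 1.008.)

mol C = 27.94 / 44.01 = 0.6349; mass C = 0.6349 × 12.01 = 7.625 g
mol H = 2 × (11.44 / 18.02) = 1.270; mass H = 1.270 × 1.008 = 1.280 g
Smallest is C at 0.6349 mol; normalising gives C 1.000, H 2.000
→ CH2

CH2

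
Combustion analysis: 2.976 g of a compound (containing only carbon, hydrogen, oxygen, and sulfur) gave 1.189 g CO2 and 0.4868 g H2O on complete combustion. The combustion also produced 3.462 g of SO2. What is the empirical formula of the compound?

mol C = 1.189 / 44.01 = 0.02702; mass C = 0.02702 × 12.01 = 0.3245 g
mol H = 2 × (0.4868 / 18.02) = 0.05403; mass H = 0.05403 × 1.008 = 0.05446 g
mol S = 3.462 / 64.07 = 0.05403; mass S = 1.733 g
mass O = 2.976 − (2.112) = 0.8642 g → mol O = 0.05401
Smallest is C at 0.02702 mol; normalising gives C 1.000, H 2.000, O 1.999, S 2.000
→ CH2O2S2

CH2O2S2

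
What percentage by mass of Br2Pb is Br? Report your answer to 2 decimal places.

43.54%

Molar mass = 2(79.90) + 1(207.2) = 367.000 g/mol
Mass of Br per mole = 2 × 79.90 = 159.800 g
% Br = 159.800 / 367.000 × 100 = 43.54%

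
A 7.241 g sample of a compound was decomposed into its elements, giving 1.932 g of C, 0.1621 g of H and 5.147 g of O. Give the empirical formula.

CHO2

Moles — C: 1.932 / 12.01 = 0.1609 mol; H: 0.1621 / 1.008 = 0.1608 mol; O: 5.147 / 16.00 = 0.3217 mol
Smallest is H at 0.1608 mol; normalising gives C 1.000, H 1.000, O 2.000
Ratio ≈ 1:1:2, so the empirical formula is CHO2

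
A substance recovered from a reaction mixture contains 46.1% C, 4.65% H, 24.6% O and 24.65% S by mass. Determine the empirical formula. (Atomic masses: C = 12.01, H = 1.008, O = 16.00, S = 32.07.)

C5H6O2S

Assume 100 g: 46.1 g C, 4.65 g H, 24.6 g O, 24.65 g S.
C: 46.1 g ÷ 12.01 g/mol = 3.838 mol
H: 4.65 g ÷ 1.008 g/mol = 4.613 mol
O: 24.6 g ÷ 16.00 g/mol = 1.538 mol
S: 24.65 g ÷ 32.07 g/mol = 0.7686 mol
Smallest is S at 0.7686 mol; normalising gives C 4.994, H 6.002, O 2.000, S 1.000
Ratio ≈ 5:6:2:1, so the empirical formula is C5H6O2S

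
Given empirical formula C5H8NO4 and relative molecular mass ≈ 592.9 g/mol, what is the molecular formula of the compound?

C20H32N4O16

Empirical-formula mass = 146.12 g/mol
n = 592.9 / 146.12 = 4.06 ≈ 4
Molecular formula = (C5H8NO4)4 = C20H32N4O16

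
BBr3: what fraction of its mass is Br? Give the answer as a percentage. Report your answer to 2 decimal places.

Molar mass = 1(10.81) + 3(79.90) = 250.510 g/mol
Mass of Br per mole = 3 × 79.90 = 239.700 g
% Br = 239.700 / 250.510 × 100 = 95.68%

95.68%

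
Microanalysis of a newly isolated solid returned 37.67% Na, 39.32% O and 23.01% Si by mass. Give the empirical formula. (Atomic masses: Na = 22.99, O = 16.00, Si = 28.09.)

Na2O3Si

Assume 100 g: 37.67 g Na, 39.32 g O, 23.01 g Si.
n(Na) = 37.67/22.99 = 1.639, n(O) = 39.32/16.00 = 2.458, n(Si) = 23.01/28.09 = 0.8192
Smallest is Si at 0.8192 mol; normalising gives Na 2.000, O 3.000, Si 1.000
≈ 2:3:1 → Na2O3Si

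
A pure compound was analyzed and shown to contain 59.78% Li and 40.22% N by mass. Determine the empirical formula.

Assume 100 g: 59.78 g Li, 40.22 g N.
Li: 59.78 g ÷ 6.94 g/mol = 8.614 mol
N: 40.22 g ÷ 14.01 g/mol = 2.871 mol
Ratios (÷ 2.871): Li 3.000, N 1.000
→ Li3N

Li3N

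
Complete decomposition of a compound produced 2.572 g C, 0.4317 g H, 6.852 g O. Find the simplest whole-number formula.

CH2O2

C: 2.572 g ÷ 12.01 g/mol = 0.2142 mol
H: 0.4317 g ÷ 1.008 g/mol = 0.4283 mol
O: 6.852 g ÷ 16.00 g/mol = 0.4283 mol
Smallest is C at 0.2142 mol; normalising gives C 1.000, H 2.000, O 2.000
≈ 1:2:2 → CH2O2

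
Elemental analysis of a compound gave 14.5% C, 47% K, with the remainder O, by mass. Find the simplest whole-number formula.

CKO2

Assume 100 g: 14.5 g C, 47 g K, 38.5 g O.
C: 14.5 g ÷ 12.01 g/mol = 1.207 mol
K: 47 g ÷ 39.10 g/mol = 1.202 mol
O: 38.5 g ÷ 16.00 g/mol = 2.406 mol
Divide by the smallest (1.202 mol K): C 1.004, K 1.000, O 2.002
≈ 1:1:2 → CKO2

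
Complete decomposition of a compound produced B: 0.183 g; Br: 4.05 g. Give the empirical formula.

n(B) = 0.183/10.81 = 0.01693, n(Br) = 4.05/79.90 = 0.05069
Ratios (÷ 0.01693): B 1.000, Br 2.994
Ratio ≈ 1:3, so the empirical formula is BBr3

BBr3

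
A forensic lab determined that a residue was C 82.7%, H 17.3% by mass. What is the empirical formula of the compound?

Assume 100 g: 82.7 g C, 17.3 g H.
C: 82.7 g ÷ 12.01 g/mol = 6.886 mol
H: 17.3 g ÷ 1.008 g/mol = 17.16 mol
Divide by the smallest (6.886 mol C): C 1.000, H 2.492
Multiply by 2: C 2.00, H 4.98 → C2H5

C2H5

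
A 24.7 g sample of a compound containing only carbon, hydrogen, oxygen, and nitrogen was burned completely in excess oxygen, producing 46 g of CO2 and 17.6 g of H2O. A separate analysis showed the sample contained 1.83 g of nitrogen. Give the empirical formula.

mol C = 46 / 44.01 = 1.045; mass C = 1.045 × 12.01 = 12.55 g
mol H = 2 × (17.6 / 18.02) = 1.953; mass H = 1.953 × 1.008 = 1.969 g
mol N = 1.83 / 14.01 = 0.1306
mass O = 24.7 − (16.35) = 8.348 g → mol O = 0.5217
Ratios (÷ 0.1306): C 8.002, H 14.955, N 1.000, O 3.994
≈ 8:15:1:4 → C8H15NO4

C8H15NO4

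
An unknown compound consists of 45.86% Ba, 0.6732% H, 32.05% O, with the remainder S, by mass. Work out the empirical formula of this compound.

BaH2O6S2

Assume 100 g: 45.86 g Ba, 0.6732 g H, 32.05 g O, 21.417 g S.
Moles — Ba: 45.86 / 137.33 = 0.3339 mol; H: 0.6732 / 1.008 = 0.6679 mol; O: 32.05 / 16.00 = 2.003 mol; S: 21.417 / 32.07 = 0.6678 mol
Ratios (÷ 0.3339): Ba 1.000, H 2.000, O 5.998, S 2.000
Ratio ≈ 1:2:6:2, so the empirical formula is BaH2O6S2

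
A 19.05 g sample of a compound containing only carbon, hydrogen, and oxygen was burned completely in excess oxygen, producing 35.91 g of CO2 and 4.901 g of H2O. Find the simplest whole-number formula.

C3H2O2

mol C = 35.91 / 44.01 = 0.8160; mass C = 0.8160 × 12.01 = 9.800 g
mol H = 2 × (4.901 / 18.02) = 0.5440; mass H = 0.5440 × 1.008 = 0.5483 g
mass O = 19.05 − (10.35) = 8.702 g → mol O = 0.5439
Ratios (÷ 0.5439): C 1.500, H 1.000, O 1.000
Scaling by 2: C 3.00, H 2.00, O 2.00 → C3H2O2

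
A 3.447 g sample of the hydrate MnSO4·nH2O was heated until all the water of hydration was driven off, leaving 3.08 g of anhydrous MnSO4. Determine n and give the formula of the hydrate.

MnSO4·H2O

Mass of water lost = 3.447 − 3.08 = 0.367 g → 0.367 / 18.02 = 0.02037 mol H2O
Molar mass of MnSO4 = 151.01 g/mol → mol MnSO4 = 3.08 / 151.01 = 0.0204
n = 0.02037 / 0.0204 = 1.00 ≈ 1 → MnSO4·H2O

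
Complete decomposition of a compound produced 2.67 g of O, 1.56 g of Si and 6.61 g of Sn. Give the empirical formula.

O3SiSn

O: 2.67 g ÷ 16.00 g/mol = 0.1669 mol
Si: 1.56 g ÷ 28.09 g/mol = 0.05554 mol
Sn: 6.61 g ÷ 118.71 g/mol = 0.05568 mol
Smallest is Si at 0.05554 mol; normalising gives O 3.005, Si 1.000, Sn 1.003
Ratio ≈ 3:1:1, so the empirical formula is O3SiSn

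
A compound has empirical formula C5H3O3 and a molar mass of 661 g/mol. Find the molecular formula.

Empirical-formula mass = 111.07 g/mol
n = 661 / 111.07 = 5.95 ≈ 6
Molecular formula = (C5H3O3)6 = C30H18O18

C30H18O18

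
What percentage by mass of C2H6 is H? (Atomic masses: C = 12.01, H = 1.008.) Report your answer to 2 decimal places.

Molar mass = 2(12.01) + 6(1.008) = 30.068 g/mol
Mass of H per mole = 6 × 1.008 = 6.048 g
% H = 6.048 / 30.068 × 100 = 20.11%

20.11%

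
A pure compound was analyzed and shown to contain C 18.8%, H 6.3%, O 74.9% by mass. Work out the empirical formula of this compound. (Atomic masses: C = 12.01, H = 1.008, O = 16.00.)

Assume 100 g: 18.8 g C, 6.3 g H, 74.9 g O.
n(C) = 18.8/12.01 = 1.565, n(H) = 6.3/1.008 = 6.25, n(O) = 74.9/16.00 = 4.681
Smallest is C at 1.565 mol; normalising gives C 1.000, H 3.993, O 2.991
≈ 1:4:3 → CH4O3

CH4O3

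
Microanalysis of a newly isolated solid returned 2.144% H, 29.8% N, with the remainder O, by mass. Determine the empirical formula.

HNO2

Assume 100 g: 2.144 g H, 29.8 g N, 68.056 g O.
Moles — H: 2.144 / 1.008 = 2.127 mol; N: 29.8 / 14.01 = 2.127 mol; O: 68.056 / 16.00 = 4.253 mol
Smallest is H at 2.127 mol; normalising gives H 1.000, N 1.000, O 2.000
Ratio ≈ 1:1:2, so the empirical formula is HNO2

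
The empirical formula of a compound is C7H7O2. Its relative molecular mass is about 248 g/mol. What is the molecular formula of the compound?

C14H14O4

Empirical-formula mass = 123.13 g/mol
n = 248 / 123.13 = 2.01 ≈ 2
Molecular formula = (C7H7O2)2 = C14H14O4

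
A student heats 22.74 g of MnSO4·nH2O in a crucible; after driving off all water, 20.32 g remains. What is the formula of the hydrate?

MnSO4·H2O

Mass of water lost = 22.74 − 20.32 = 2.42 g → 2.42 / 18.02 = 0.1343 mol H2O
Molar mass of MnSO4 = 151.01 g/mol → mol MnSO4 = 20.32 / 151.01 = 0.1346
n = 0.1343 / 0.1346 = 1.00 ≈ 1 → MnSO4·H2O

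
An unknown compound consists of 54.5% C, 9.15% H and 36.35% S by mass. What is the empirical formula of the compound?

C4H8S

Assume 100 g: 54.5 g C, 9.15 g H, 36.35 g S.
Moles — C: 54.5 / 12.01 = 4.538 mol; H: 9.15 / 1.008 = 9.077 mol; S: 36.35 / 32.07 = 1.133 mol
Smallest is S at 1.133 mol; normalising gives C 4.004, H 8.009, S 1.000
→ C4H8S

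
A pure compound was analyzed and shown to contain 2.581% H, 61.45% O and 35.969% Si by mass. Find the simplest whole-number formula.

H2O3Si

Assume 100 g: 2.581 g H, 61.45 g O, 35.969 g Si.
Moles — H: 2.581 / 1.008 = 2.561 mol; O: 61.45 / 16.00 = 3.841 mol; Si: 35.969 / 28.09 = 1.28 mol
Smallest is Si at 1.28 mol; normalising gives H 2.000, O 2.999, Si 1.000
Ratio ≈ 2:3:1, so the empirical formula is H2O3Si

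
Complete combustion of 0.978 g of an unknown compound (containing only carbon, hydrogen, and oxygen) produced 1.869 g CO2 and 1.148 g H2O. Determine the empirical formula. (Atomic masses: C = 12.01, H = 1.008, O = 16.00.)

C2H6O

mol C = 1.869 / 44.01 = 0.04247; mass C = 0.04247 × 12.01 = 0.5100 g
mol H = 2 × (1.148 / 18.02) = 0.1274; mass H = 0.1274 × 1.008 = 0.1284 g
mass O = 0.978 − (0.6385) = 0.3395 g → mol O = 0.02122
Ratios (÷ 0.02122): C 2.001, H 6.004, O 1.000
≈ 2:6:1 → C2H6O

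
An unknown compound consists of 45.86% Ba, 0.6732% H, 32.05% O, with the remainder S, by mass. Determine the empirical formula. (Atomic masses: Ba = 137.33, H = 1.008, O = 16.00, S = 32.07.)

BaH2O6S2

Assume 100 g: 45.86 g Ba, 0.6732 g H, 32.05 g O, 21.417 g S.
n(Ba) = 45.86/137.33 = 0.3339, n(H) = 0.6732/1.008 = 0.6679, n(O) = 32.05/16.00 = 2.003, n(S) = 21.417/32.07 = 0.6678
Smallest is Ba at 0.3339 mol; normalising gives Ba 1.000, H 2.000, O 5.998, S 2.000
Ratio ≈ 1:2:6:2, so the empirical formula is BaH2O6S2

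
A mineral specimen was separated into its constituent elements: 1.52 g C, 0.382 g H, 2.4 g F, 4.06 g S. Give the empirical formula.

n(C) = 1.52/12.01 = 0.1266, n(H) = 0.382/1.008 = 0.379, n(F) = 2.4/19.00 = 0.1263, n(S) = 4.06/32.07 = 0.1266
Divide by the smallest (0.1263 mol F): C 1.002, H 3.000, F 1.000, S 1.002
≈ 1:3:1:1 → CH3FS

CH3FS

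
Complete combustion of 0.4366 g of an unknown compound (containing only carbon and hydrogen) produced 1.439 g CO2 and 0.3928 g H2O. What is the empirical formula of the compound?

mol C = 1.439 / 44.01 = 0.03270; mass C = 0.03270 × 12.01 = 0.3927 g
mol H = 2 × (0.3928 / 18.02) = 0.04360; mass H = 0.04360 × 1.008 = 0.04394 g
Ratios (÷ 0.0327): C 1.000, H 1.333
×3: C 3.00, H 4.00 → C3H4

C3H4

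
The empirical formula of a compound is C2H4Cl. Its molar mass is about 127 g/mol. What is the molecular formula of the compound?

C4H8Cl2

Empirical-formula mass = 63.50 g/mol
n = 127 / 63.50 = 2.00 ≈ 2
Molecular formula = (C2H4Cl)2 = C4H8Cl2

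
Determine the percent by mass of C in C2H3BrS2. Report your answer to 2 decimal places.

Molar mass = 2(12.01) + 3(1.008) + 1(79.90) + 2(32.07) = 171.084 g/mol
Mass of C per mole = 2 × 12.01 = 24.020 g
% C = 24.020 / 171.084 × 100 = 14.04%

14.04%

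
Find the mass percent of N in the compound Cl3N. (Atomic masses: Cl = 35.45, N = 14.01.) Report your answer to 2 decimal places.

Molar mass = 3(35.45) + 1(14.01) = 120.360 g/mol
Mass of N per mole = 1 × 14.01 = 14.010 g
% N = 14.010 / 120.360 × 100 = 11.64%

11.64%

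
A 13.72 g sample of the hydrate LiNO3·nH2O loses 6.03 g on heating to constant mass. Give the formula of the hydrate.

LiNO3·3H2O

Mass of anhydrous LiNO3 = 13.72 − 6.03 = 7.69 g
mol H2O = 6.03 / 18.02 = 0.3346
Molar mass of LiNO3 = 68.95 g/mol → mol LiNO3 = 7.69 / 68.95 = 0.1115
n = 0.3346 / 0.1115 = 3.00 ≈ 3 → LiNO3·3H2O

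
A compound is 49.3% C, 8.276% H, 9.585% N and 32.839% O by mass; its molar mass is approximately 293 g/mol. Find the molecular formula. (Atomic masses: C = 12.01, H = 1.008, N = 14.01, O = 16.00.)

Assume 100 g: 49.3 g C, 8.276 g H, 9.585 g N, 32.839 g O.
C: 49.3 g ÷ 12.01 g/mol = 4.105 mol
H: 8.276 g ÷ 1.008 g/mol = 8.21 mol
N: 9.585 g ÷ 14.01 g/mol = 0.6842 mol
O: 32.839 g ÷ 16.00 g/mol = 2.052 mol
Smallest is N at 0.6842 mol; normalising gives C 6.000, H 12.001, N 1.000, O 3.000
Ratio ≈ 6:12:1:3, so the empirical formula is C6H12NO3
Empirical-formula mass = 146.17 g/mol
n = 293 / 146.17 = 2.00 ≈ 2
Molecular formula = (C6H12NO3)×2 = C12H24N2O6

C12H24N2O6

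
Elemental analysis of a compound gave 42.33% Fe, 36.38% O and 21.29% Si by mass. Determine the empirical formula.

FeO3Si

Assume 100 g: 42.33 g Fe, 36.38 g O, 21.29 g Si.
Fe: 42.33 g ÷ 55.85 g/mol = 0.7579 mol
O: 36.38 g ÷ 16.00 g/mol = 2.274 mol
Si: 21.29 g ÷ 28.09 g/mol = 0.7579 mol
Smallest is Si at 0.7579 mol; normalising gives Fe 1.000, O 3.000, Si 1.000
Ratio ≈ 1:3:1, so the empirical formula is FeO3Si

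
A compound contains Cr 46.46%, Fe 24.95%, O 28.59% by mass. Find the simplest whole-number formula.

Assume 100 g: 46.46 g Cr, 24.95 g Fe, 28.59 g O.
Moles — Cr: 46.46 / 52.00 = 0.8935 mol; Fe: 24.95 / 55.85 = 0.4467 mol; O: 28.59 / 16.00 = 1.787 mol
Divide by the smallest (0.4467 mol Fe): Cr 2.000, Fe 1.000, O 4.000
→ Cr2FeO4

Cr2FeO4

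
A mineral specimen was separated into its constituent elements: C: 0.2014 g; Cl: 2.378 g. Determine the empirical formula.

C: 0.2014 g ÷ 12.01 g/mol = 0.01677 mol
Cl: 2.378 g ÷ 35.45 g/mol = 0.06708 mol
Ratios (÷ 0.01677): C 1.000, Cl 4.000
Ratio ≈ 1:4, so the empirical formula is CCl4

CCl4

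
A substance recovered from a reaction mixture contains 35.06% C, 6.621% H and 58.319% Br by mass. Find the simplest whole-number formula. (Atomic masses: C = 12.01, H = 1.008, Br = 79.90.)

C4H9Br

Assume 100 g: 35.06 g C, 6.621 g H, 58.319 g Br.
C: 35.06 g ÷ 12.01 g/mol = 2.919 mol
H: 6.621 g ÷ 1.008 g/mol = 6.568 mol
Br: 58.319 g ÷ 79.90 g/mol = 0.7299 mol
Smallest is Br at 0.7299 mol; normalising gives C 3.999, H 8.999, Br 1.000
≈ 4:9:1 → C4H9Br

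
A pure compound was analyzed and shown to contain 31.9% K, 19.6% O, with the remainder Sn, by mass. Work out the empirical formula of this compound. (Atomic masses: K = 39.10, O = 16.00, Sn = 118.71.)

K2O3Sn

Assume 100 g: 31.9 g K, 19.6 g O, 48.5 g Sn.
K: 31.9 g ÷ 39.10 g/mol = 0.8159 mol
O: 19.6 g ÷ 16.00 g/mol = 1.225 mol
Sn: 48.5 g ÷ 118.71 g/mol = 0.4086 mol
Ratios (÷ 0.4086): K 1.997, O 2.998, Sn 1.000
Ratio ≈ 2:3:1, so the empirical formula is K2O3Sn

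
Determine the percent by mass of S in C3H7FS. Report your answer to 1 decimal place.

34.1%

Molar mass = 3(12.01) + 7(1.008) + 1(19.00) + 1(32.07) = 94.156 g/mol
Mass of S per mole = 1 × 32.07 = 32.070 g
% S = 32.070 / 94.156 × 100 = 34.1%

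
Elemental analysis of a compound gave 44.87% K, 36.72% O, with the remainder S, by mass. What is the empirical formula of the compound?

Assume 100 g: 44.87 g K, 36.72 g O, 18.41 g S.
K: 44.87 g ÷ 39.10 g/mol = 1.148 mol
O: 36.72 g ÷ 16.00 g/mol = 2.295 mol
S: 18.41 g ÷ 32.07 g/mol = 0.5741 mol
Divide by the smallest (0.5741 mol S): K 1.999, O 3.998, S 1.000
Ratio ≈ 2:4:1, so the empirical formula is K2O4S

K2O4S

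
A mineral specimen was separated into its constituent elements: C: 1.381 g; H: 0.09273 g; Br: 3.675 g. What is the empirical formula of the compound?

C5H4Br2

Moles — C: 1.381 / 12.01 = 0.115 mol; H: 0.09273 / 1.008 = 0.09199 mol; Br: 3.675 / 79.90 = 0.04599 mol
Ratios (÷ 0.04599): C 2.500, H 2.000, Br 1.000
×2: C 5.00, H 4.00, Br 2.00 → C5H4Br2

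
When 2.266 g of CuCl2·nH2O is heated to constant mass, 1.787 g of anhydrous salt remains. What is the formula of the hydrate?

CuCl2·2H2O

Mass of water lost = 2.266 − 1.787 = 0.479 g → 0.479 / 18.02 = 0.02658 mol H2O
Molar mass of CuCl2 = 134.45 g/mol → mol CuCl2 = 1.787 / 134.45 = 0.01329
n = 0.02658 / 0.01329 = 2.00 ≈ 2 → CuCl2·2H2O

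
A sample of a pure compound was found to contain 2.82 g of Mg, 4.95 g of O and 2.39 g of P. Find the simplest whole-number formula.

Mg3O8P2

n(Mg) = 2.82/24.31 = 0.116, n(O) = 4.95/16.00 = 0.3094, n(P) = 2.39/30.97 = 0.07717
Ratios (÷ 0.07717): Mg 1.503, O 4.009, P 1.000
Multiply by 2: Mg 3.01, O 8.02, P 2.00 → Mg3O8P2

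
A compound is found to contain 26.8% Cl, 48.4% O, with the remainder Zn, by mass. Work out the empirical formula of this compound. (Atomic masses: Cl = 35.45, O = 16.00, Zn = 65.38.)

Assume 100 g: 26.8 g Cl, 48.4 g O, 24.8 g Zn.
Cl: 26.8 g ÷ 35.45 g/mol = 0.756 mol
O: 48.4 g ÷ 16.00 g/mol = 3.025 mol
Zn: 24.8 g ÷ 65.38 g/mol = 0.3793 mol
Smallest is Zn at 0.3793 mol; normalising gives Cl 1.993, O 7.975, Zn 1.000
≈ 2:8:1 → Cl2O8Zn

Cl2O8Zn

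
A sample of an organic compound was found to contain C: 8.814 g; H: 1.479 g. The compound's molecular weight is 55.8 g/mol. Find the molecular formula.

C4H8

C: 8.814 g ÷ 12.01 g/mol = 0.7339 mol
H: 1.479 g ÷ 1.008 g/mol = 1.467 mol
Divide by the smallest (0.7339 mol C): C 1.000, H 1.999
→ CH2
Empirical-formula mass = 14.03 g/mol
n = 55.8 / 14.03 = 3.98 ≈ 4
Molecular formula = (CH2)×4 = C4H8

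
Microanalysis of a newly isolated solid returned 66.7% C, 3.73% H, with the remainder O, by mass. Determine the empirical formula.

C3H2O

Assume 100 g: 66.7 g C, 3.73 g H, 29.57 g O.
C: 66.7 g ÷ 12.01 g/mol = 5.554 mol
H: 3.73 g ÷ 1.008 g/mol = 3.7 mol
O: 29.57 g ÷ 16.00 g/mol = 1.848 mol
Divide by the smallest (1.848 mol O): C 3.005, H 2.002, O 1.000
≈ 3:2:1 → C3H2O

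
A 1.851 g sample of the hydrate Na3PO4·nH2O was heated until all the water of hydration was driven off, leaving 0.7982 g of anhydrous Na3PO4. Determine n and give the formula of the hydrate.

Na3PO4·12H2O

Mass of water lost = 1.851 − 0.7982 = 1.053 g → 1.053 / 18.02 = 0.05842 mol H2O
Molar mass of Na3PO4 = 163.94 g/mol → mol Na3PO4 = 0.7982 / 163.94 = 0.004869
n = 0.05842 / 0.004869 = 12.00 ≈ 12 → Na3PO4·12H2O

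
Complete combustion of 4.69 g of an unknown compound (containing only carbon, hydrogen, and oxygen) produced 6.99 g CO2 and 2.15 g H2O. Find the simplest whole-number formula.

mol C = 6.99 / 44.01 = 0.1588; mass C = 0.1588 × 12.01 = 1.908 g
mol H = 2 × (2.15 / 18.02) = 0.2386; mass H = 0.2386 × 1.008 = 0.2405 g
mass O = 4.69 − (2.148) = 2.542 g → mol O = 0.1589
Smallest is C at 0.1588 mol; normalising gives C 1.000, H 1.502, O 1.000
Multiply by 2: C 2.00, H 3.00, O 2.00 → C2H3O2

C2H3O2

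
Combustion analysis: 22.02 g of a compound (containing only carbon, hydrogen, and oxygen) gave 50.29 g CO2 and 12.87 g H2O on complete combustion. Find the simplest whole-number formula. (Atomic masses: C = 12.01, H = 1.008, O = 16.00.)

mol C = 50.29 / 44.01 = 1.143; mass C = 1.143 × 12.01 = 13.72 g
mol H = 2 × (12.87 / 18.02) = 1.428; mass H = 1.428 × 1.008 = 1.440 g
mass O = 22.02 − (15.16) = 6.856 g → mol O = 0.4285
Smallest is O at 0.4285 mol; normalising gives C 2.667, H 3.333, O 1.000
Scaling by 3: C 8.00, H 10.00, O 3.00 → C8H10O3

C8H10O3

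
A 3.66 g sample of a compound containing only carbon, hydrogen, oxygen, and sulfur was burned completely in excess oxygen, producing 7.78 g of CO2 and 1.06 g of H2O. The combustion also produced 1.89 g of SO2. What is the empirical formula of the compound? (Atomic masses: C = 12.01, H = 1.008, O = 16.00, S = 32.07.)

mol C = 7.78 / 44.01 = 0.1768; mass C = 0.1768 × 12.01 = 2.123 g
mol H = 2 × (1.06 / 18.02) = 0.1176; mass H = 0.1176 × 1.008 = 0.1186 g
mol S = 1.89 / 64.07 = 0.02950; mass S = 0.9460 g
mass O = 3.66 − (3.188) = 0.4723 g → mol O = 0.02952
Divide by the smallest (0.0295 mol S): C 5.993, H 3.988, O 1.001, S 1.000
≈ 6:4:1:1 → C6H4OS

C6H4OS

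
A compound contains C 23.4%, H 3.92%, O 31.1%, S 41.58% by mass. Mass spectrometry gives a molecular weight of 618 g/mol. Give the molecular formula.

Assume 100 g: 23.4 g C, 3.92 g H, 31.1 g O, 41.58 g S.
n(C) = 23.4/12.01 = 1.948, n(H) = 3.92/1.008 = 3.889, n(O) = 31.1/16.00 = 1.944, n(S) = 41.58/32.07 = 1.297
Divide by the smallest (1.297 mol S): C 1.503, H 2.999, O 1.499, S 1.000
Multiply by 2: C 3.01, H 6.00, O 3.00, S 2.00 → C3H6O3S2
Empirical-formula mass = 154.22 g/mol
n = 618 / 154.22 = 4.01 ≈ 4
Molecular formula = (C3H6O3S2)×4 = C12H24O12S8

C12H24O12S8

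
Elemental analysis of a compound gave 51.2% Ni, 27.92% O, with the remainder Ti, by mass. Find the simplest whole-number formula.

Ni2O4Ti

Assume 100 g: 51.2 g Ni, 27.92 g O, 20.88 g Ti.
n(Ni) = 51.2/58.69 = 0.8724, n(O) = 27.92/16.00 = 1.745, n(Ti) = 20.88/47.87 = 0.4362
Divide by the smallest (0.4362 mol Ti): Ni 2.000, O 4.001, Ti 1.000
≈ 2:4:1 → Ni2O4Ti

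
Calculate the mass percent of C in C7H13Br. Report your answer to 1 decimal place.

47.5%

Molar mass = 7(12.01) + 13(1.008) + 1(79.90) = 177.074 g/mol
Mass of C per mole = 7 × 12.01 = 84.070 g
% C = 84.070 / 177.074 × 100 = 47.5%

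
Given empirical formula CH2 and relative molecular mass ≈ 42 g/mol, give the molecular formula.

Empirical-formula mass = 14.03 g/mol
n = 42 / 14.03 = 2.99 ≈ 3
Molecular formula = (CH2)3 = C3H6

C3H6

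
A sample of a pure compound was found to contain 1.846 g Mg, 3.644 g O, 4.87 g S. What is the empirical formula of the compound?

n(Mg) = 1.846/24.31 = 0.07594, n(O) = 3.644/16.00 = 0.2278, n(S) = 4.87/32.07 = 0.1519
Ratios (÷ 0.07594): Mg 1.000, O 2.999, S 2.000
≈ 1:3:2 → MgO3S2

MgO3S2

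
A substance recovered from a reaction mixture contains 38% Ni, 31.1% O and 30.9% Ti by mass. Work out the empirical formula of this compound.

Assume 100 g: 38 g Ni, 31.1 g O, 30.9 g Ti.
Moles — Ni: 38 / 58.69 = 0.6475 mol; O: 31.1 / 16.00 = 1.944 mol; Ti: 30.9 / 47.87 = 0.6455 mol
Ratios (÷ 0.6455): Ni 1.003, O 3.011, Ti 1.000
≈ 1:3:1 → NiO3Ti

NiO3Ti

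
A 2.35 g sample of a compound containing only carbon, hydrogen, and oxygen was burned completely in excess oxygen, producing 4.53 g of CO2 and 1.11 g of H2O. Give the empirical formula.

C5H6O3

mol C = 4.53 / 44.01 = 0.1029; mass C = 0.1029 × 12.01 = 1.236 g
mol H = 2 × (1.11 / 18.02) = 0.1232; mass H = 0.1232 × 1.008 = 0.1242 g
mass O = 2.35 − (1.360) = 0.9896 g → mol O = 0.06185
Ratios (÷ 0.06185): C 1.664, H 1.992, O 1.000
Multiply by 3: C 4.99, H 5.98, O 3.00 → C5H6O3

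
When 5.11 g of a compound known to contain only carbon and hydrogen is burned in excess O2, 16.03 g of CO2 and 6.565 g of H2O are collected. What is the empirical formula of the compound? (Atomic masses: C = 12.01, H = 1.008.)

CH2

mol C = 16.03 / 44.01 = 0.3642; mass C = 0.3642 × 12.01 = 4.374 g
mol H = 2 × (6.565 / 18.02) = 0.7286; mass H = 0.7286 × 1.008 = 0.7345 g
Smallest is C at 0.3642 mol; normalising gives C 1.000, H 2.000
Ratio ≈ 1:2, so the empirical formula is CH2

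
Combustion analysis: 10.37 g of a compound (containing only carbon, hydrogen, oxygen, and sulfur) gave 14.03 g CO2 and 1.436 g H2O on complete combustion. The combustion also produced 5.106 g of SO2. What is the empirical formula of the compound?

C4H2O3S

mol C = 14.03 / 44.01 = 0.3188; mass C = 0.3188 × 12.01 = 3.829 g
mol H = 2 × (1.436 / 18.02) = 0.1594; mass H = 0.1594 × 1.008 = 0.1607 g
mol S = 5.106 / 64.07 = 0.07969; mass S = 2.556 g
mass O = 10.37 − (6.545) = 3.825 g → mol O = 0.2391
Smallest is S at 0.07969 mol; normalising gives C 4.000, H 2.000, O 3.000, S 1.000
→ C4H2O3S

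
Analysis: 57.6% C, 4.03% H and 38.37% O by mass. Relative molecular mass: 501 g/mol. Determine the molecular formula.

C24H20O12

Assume 100 g: 57.6 g C, 4.03 g H, 38.37 g O.
n(C) = 57.6/12.01 = 4.796, n(H) = 4.03/1.008 = 3.998, n(O) = 38.37/16.00 = 2.398
Divide by the smallest (2.398 mol O): C 2.000, H 1.667, O 1.000
Scaling by 3: C 6.00, H 5.00, O 3.00 → C6H5O3
Empirical-formula mass = 125.10 g/mol
n = 501 / 125.10 = 4.00 ≈ 4
Molecular formula = (C6H5O3)×4 = C24H20O12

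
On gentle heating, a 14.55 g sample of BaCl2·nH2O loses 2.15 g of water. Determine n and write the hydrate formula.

BaCl2·2H2O

Mass of anhydrous BaCl2 = 14.55 − 2.15 = 12.4 g
mol H2O = 2.15 / 18.02 = 0.1193
Molar mass of BaCl2 = 208.23 g/mol → mol BaCl2 = 12.4 / 208.23 = 0.05955
n = 0.1193 / 0.05955 = 2.00 ≈ 2 → BaCl2·2H2O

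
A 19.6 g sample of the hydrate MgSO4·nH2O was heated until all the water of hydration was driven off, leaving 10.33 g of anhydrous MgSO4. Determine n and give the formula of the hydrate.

MgSO4·6H2O

Mass of water lost = 19.6 − 10.33 = 9.27 g → 9.27 / 18.02 = 0.5144 mol H2O
Molar mass of MgSO4 = 120.38 g/mol → mol MgSO4 = 10.33 / 120.38 = 0.08581
n = 0.5144 / 0.08581 = 5.99 ≈ 6 → MgSO4·6H2O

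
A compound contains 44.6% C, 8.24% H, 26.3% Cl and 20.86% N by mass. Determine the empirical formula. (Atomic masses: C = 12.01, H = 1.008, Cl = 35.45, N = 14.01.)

Assume 100 g: 44.6 g C, 8.24 g H, 26.3 g Cl, 20.86 g N.
C: 44.6 g ÷ 12.01 g/mol = 3.714 mol
H: 8.24 g ÷ 1.008 g/mol = 8.175 mol
Cl: 26.3 g ÷ 35.45 g/mol = 0.7419 mol
N: 20.86 g ÷ 14.01 g/mol = 1.489 mol
Ratios (÷ 0.7419): C 5.006, H 11.019, Cl 1.000, N 2.007
Ratio ≈ 5:11:1:2, so the empirical formula is C5H11ClN2

C5H11ClN2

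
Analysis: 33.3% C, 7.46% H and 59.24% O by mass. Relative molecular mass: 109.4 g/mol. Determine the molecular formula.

C3H8O4

Assume 100 g: 33.3 g C, 7.46 g H, 59.24 g O.
Moles — C: 33.3 / 12.01 = 2.773 mol; H: 7.46 / 1.008 = 7.401 mol; O: 59.24 / 16.00 = 3.703 mol
Smallest is C at 2.773 mol; normalising gives C 1.000, H 2.669, O 1.335
Scaling by 3: C 3.00, H 8.01, O 4.01 → C3H8O4
Empirical-formula mass = 108.09 g/mol
n = 109.4 / 108.09 = 1.01 ≈ 1
Molecular formula = empirical formula = C3H8O4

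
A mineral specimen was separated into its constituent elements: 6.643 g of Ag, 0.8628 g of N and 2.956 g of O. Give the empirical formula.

Moles — Ag: 6.643 / 107.87 = 0.06158 mol; N: 0.8628 / 14.01 = 0.06158 mol; O: 2.956 / 16.00 = 0.1847 mol
Smallest is Ag at 0.06158 mol; normalising gives Ag 1.000, N 1.000, O 3.000
→ AgNO3

AgNO3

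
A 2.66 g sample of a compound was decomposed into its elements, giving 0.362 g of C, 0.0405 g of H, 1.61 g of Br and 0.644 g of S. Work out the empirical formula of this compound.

Moles — C: 0.362 / 12.01 = 0.03014 mol; H: 0.0405 / 1.008 = 0.04018 mol; Br: 1.61 / 79.90 = 0.02015 mol; S: 0.644 / 32.07 = 0.02008 mol
Ratios (÷ 0.02008): C 1.501, H 2.001, Br 1.003, S 1.000
Multiply by 2: C 3.00, H 4.00, Br 2.01, S 2.00 → C3H4Br2S2

C3H4Br2S2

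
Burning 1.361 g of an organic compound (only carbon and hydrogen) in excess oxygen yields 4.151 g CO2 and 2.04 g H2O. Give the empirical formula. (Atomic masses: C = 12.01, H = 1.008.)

C5H12

mol C = 4.151 / 44.01 = 0.09432; mass C = 0.09432 × 12.01 = 1.133 g
mol H = 2 × (2.04 / 18.02) = 0.2264; mass H = 0.2264 × 1.008 = 0.2282 g
Smallest is C at 0.09432 mol; normalising gives C 1.000, H 2.401
×5: C 5.00, H 12.00 → C5H12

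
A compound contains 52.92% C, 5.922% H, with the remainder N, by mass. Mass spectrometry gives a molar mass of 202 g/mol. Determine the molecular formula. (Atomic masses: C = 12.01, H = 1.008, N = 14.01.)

C9H12N6

Assume 100 g: 52.92 g C, 5.922 g H, 41.158 g N.
Moles — C: 52.92 / 12.01 = 4.406 mol; H: 5.922 / 1.008 = 5.875 mol; N: 41.158 / 14.01 = 2.938 mol
Ratios (÷ 2.938): C 1.500, H 2.000, N 1.000
Multiply by 2: C 3.00, H 4.00, N 2.00 → C3H4N2
Empirical-formula mass = 68.08 g/mol
n = 202 / 68.08 = 2.97 ≈ 3
Molecular formula = (C3H4N2)×3 = C9H12N6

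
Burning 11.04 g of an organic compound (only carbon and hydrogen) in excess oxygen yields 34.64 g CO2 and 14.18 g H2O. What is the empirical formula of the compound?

mol C = 34.64 / 44.01 = 0.7871; mass C = 0.7871 × 12.01 = 9.453 g
mol H = 2 × (14.18 / 18.02) = 1.574; mass H = 1.574 × 1.008 = 1.586 g
Ratios (÷ 0.7871): C 1.000, H 2.000
→ CH2

CH2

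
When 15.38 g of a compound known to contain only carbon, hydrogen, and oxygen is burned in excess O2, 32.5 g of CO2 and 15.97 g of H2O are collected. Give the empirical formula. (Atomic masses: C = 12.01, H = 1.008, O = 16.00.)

mol C = 32.5 / 44.01 = 0.7385; mass C = 0.7385 × 12.01 = 8.869 g
mol H = 2 × (15.97 / 18.02) = 1.772; mass H = 1.772 × 1.008 = 1.787 g
mass O = 15.38 − (10.66) = 4.724 g → mol O = 0.2953
Smallest is O at 0.2953 mol; normalising gives C 2.501, H 6.003, O 1.000
×2: C 5.00, H 12.01, O 2.00 → C5H12O2

C5H12O2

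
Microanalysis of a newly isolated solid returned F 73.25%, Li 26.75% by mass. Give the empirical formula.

Assume 100 g: 73.25 g F, 26.75 g Li.
Moles — F: 73.25 / 19.00 = 3.855 mol; Li: 26.75 / 6.94 = 3.854 mol
Divide by the smallest (3.854 mol Li): F 1.000, Li 1.000
≈ 1:1 → FLi

FLi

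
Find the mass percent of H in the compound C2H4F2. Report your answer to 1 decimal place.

Molar mass = 2(12.01) + 4(1.008) + 2(19.00) = 66.052 g/mol
Mass of H per mole = 4 × 1.008 = 4.032 g
% H = 4.032 / 66.052 × 100 = 6.1%

6.1%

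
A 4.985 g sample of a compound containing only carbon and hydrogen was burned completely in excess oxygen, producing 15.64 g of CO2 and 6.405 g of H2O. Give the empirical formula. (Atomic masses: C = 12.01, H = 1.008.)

mol C = 15.64 / 44.01 = 0.3554; mass C = 0.3554 × 12.01 = 4.268 g
mol H = 2 × (6.405 / 18.02) = 0.7109; mass H = 0.7109 × 1.008 = 0.7166 g
Ratios (÷ 0.3554): C 1.000, H 2.000
≈ 1:2 → CH2

CH2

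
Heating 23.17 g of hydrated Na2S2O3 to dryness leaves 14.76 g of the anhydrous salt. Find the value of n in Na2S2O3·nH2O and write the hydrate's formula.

Mass of water lost = 23.17 − 14.76 = 8.41 g → 8.41 / 18.02 = 0.4667 mol H2O
Molar mass of Na2S2O3 = 158.12 g/mol → mol Na2S2O3 = 14.76 / 158.12 = 0.09335
n = 0.4667 / 0.09335 = 5.00 ≈ 5 → Na2S2O3·5H2O

Na2S2O3·5H2O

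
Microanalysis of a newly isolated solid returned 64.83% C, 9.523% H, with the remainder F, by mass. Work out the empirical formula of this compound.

Assume 100 g: 64.83 g C, 9.523 g H, 25.647 g F.
n(C) = 64.83/12.01 = 5.398, n(H) = 9.523/1.008 = 9.447, n(F) = 25.647/19.00 = 1.35
Divide by the smallest (1.35 mol F): C 3.999, H 6.999, F 1.000
≈ 4:7:1 → C4H7F

C4H7F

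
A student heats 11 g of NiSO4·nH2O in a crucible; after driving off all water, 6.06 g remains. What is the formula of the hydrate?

NiSO4·7H2O

Mass of water lost = 11 − 6.06 = 4.94 g → 4.94 / 18.02 = 0.2741 mol H2O
Molar mass of NiSO4 = 154.76 g/mol → mol NiSO4 = 6.06 / 154.76 = 0.03916
n = 0.2741 / 0.03916 = 7.00 ≈ 7 → NiSO4·7H2O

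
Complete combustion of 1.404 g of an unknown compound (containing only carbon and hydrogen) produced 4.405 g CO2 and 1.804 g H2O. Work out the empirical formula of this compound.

mol C = 4.405 / 44.01 = 0.1001; mass C = 0.1001 × 12.01 = 1.202 g
mol H = 2 × (1.804 / 18.02) = 0.2002; mass H = 0.2002 × 1.008 = 0.2018 g
Divide by the smallest (0.1001 mol C): C 1.000, H 2.000
→ CH2

CH2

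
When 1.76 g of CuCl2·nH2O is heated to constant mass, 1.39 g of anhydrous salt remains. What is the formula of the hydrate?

CuCl2·2H2O

Mass of water lost = 1.76 − 1.39 = 0.37 g → 0.37 / 18.02 = 0.02053 mol H2O
Molar mass of CuCl2 = 134.45 g/mol → mol CuCl2 = 1.39 / 134.45 = 0.01034
n = 0.02053 / 0.01034 = 1.99 ≈ 2 → CuCl2·2H2O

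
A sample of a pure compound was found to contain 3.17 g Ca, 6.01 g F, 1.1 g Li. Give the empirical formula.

Moles — Ca: 3.17 / 40.08 = 0.07909 mol; F: 6.01 / 19.00 = 0.3163 mol; Li: 1.1 / 6.94 = 0.1585 mol
Ratios (÷ 0.07909): Ca 1.000, F 3.999, Li 2.004
→ CaF4Li2

CaF4Li2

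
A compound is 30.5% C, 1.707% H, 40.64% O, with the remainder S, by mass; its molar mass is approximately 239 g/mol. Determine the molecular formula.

Assume 100 g: 30.5 g C, 1.707 g H, 40.64 g O, 27.153 g S.
C: 30.5 g ÷ 12.01 g/mol = 2.54 mol
H: 1.707 g ÷ 1.008 g/mol = 1.693 mol
O: 40.64 g ÷ 16.00 g/mol = 2.54 mol
S: 27.153 g ÷ 32.07 g/mol = 0.8467 mol
Divide by the smallest (0.8467 mol S): C 2.999, H 2.000, O 3.000, S 1.000
→ C3H2O3S
Empirical-formula mass = 118.12 g/mol
n = 239 / 118.12 = 2.02 ≈ 2
Molecular formula = (C3H2O3S)×2 = C6H4O6S2

C6H4O6S2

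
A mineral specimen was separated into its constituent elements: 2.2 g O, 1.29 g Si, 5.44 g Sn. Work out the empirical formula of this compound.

n(O) = 2.2/16.00 = 0.1375, n(Si) = 1.29/28.09 = 0.04592, n(Sn) = 5.44/118.71 = 0.04583
Ratios (÷ 0.04583): O 3.000, Si 1.002, Sn 1.000
≈ 3:1:1 → O3SiSn

O3SiSn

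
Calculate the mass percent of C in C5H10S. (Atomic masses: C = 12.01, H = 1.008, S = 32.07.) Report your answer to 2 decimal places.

Molar mass = 5(12.01) + 10(1.008) + 1(32.07) = 102.200 g/mol
Mass of C per mole = 5 × 12.01 = 60.050 g
% C = 60.050 / 102.200 × 100 = 58.76%

58.76%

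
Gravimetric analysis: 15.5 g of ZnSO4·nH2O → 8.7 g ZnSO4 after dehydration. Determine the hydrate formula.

Mass of water lost = 15.5 − 8.7 = 6.8 g → 6.8 / 18.02 = 0.3774 mol H2O
Molar mass of ZnSO4 = 161.45 g/mol → mol ZnSO4 = 8.7 / 161.45 = 0.05389
n = 0.3774 / 0.05389 = 7.00 ≈ 7 → ZnSO4·7H2O

ZnSO4·7H2O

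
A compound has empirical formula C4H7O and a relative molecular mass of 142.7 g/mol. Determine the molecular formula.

C8H14O2

Empirical-formula mass = 71.10 g/mol
n = 142.7 / 71.10 = 2.01 ≈ 2
Molecular formula = (C4H7O)2 = C8H14O2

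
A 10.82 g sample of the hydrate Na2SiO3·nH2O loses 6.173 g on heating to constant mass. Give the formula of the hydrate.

Na2SiO3·9H2O

Mass of anhydrous Na2SiO3 = 10.82 − 6.173 = 4.647 g
mol H2O = 6.173 / 18.02 = 0.3426
Molar mass of Na2SiO3 = 122.07 g/mol → mol Na2SiO3 = 4.647 / 122.07 = 0.03807
n = 0.3426 / 0.03807 = 9.00 ≈ 9 → Na2SiO3·9H2O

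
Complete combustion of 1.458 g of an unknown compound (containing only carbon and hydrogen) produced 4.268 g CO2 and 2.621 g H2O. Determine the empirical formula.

CH3

mol C = 4.268 / 44.01 = 0.09698; mass C = 0.09698 × 12.01 = 1.165 g
mol H = 2 × (2.621 / 18.02) = 0.2909; mass H = 0.2909 × 1.008 = 0.2932 g
Smallest is C at 0.09698 mol; normalising gives C 1.000, H 3.000
≈ 1:3 → CH3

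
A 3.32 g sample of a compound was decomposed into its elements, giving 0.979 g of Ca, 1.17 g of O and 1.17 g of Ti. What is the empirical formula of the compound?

Ca: 0.979 g ÷ 40.08 g/mol = 0.02443 mol
O: 1.17 g ÷ 16.00 g/mol = 0.07312 mol
Ti: 1.17 g ÷ 47.87 g/mol = 0.02444 mol
Divide by the smallest (0.02443 mol Ca): Ca 1.000, O 2.994, Ti 1.001
→ CaO3Ti

CaO3Ti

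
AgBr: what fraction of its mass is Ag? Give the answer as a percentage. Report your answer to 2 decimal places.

57.45%

Molar mass = 1(107.87) + 1(79.90) = 187.770 g/mol
Mass of Ag per mole = 1 × 107.87 = 107.870 g
% Ag = 107.870 / 187.770 × 100 = 57.45%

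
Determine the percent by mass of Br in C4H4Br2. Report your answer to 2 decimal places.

75.42%

Molar mass = 4(12.01) + 4(1.008) + 2(79.90) = 211.872 g/mol
Mass of Br per mole = 2 × 79.90 = 159.800 g
% Br = 159.800 / 211.872 × 100 = 75.42%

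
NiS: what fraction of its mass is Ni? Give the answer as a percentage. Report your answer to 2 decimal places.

64.67%

Molar mass = 1(58.69) + 1(32.07) = 90.760 g/mol
Mass of Ni per mole = 1 × 58.69 = 58.690 g
% Ni = 58.690 / 90.760 × 100 = 64.67%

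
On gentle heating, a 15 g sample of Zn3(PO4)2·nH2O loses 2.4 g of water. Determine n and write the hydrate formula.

Mass of anhydrous Zn3(PO4)2 = 15 − 2.4 = 12.6 g
mol H2O = 2.4 / 18.02 = 0.1332
Molar mass of Zn3(PO4)2 = 386.08 g/mol → mol Zn3(PO4)2 = 12.6 / 386.08 = 0.03264
n = 0.1332 / 0.03264 = 4.08 ≈ 4 → Zn3(PO4)2·4H2O

Zn3(PO4)2·4H2O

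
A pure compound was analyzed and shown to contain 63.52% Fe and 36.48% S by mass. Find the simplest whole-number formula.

Assume 100 g: 63.52 g Fe, 36.48 g S.
n(Fe) = 63.52/55.85 = 1.137, n(S) = 36.48/32.07 = 1.138
Ratios (÷ 1.137): Fe 1.000, S 1.000
≈ 1:1 → FeS

FeS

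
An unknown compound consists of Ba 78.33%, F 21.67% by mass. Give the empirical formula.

BaF2

Assume 100 g: 78.33 g Ba, 21.67 g F.
Ba: 78.33 g ÷ 137.33 g/mol = 0.5704 mol
F: 21.67 g ÷ 19.00 g/mol = 1.141 mol
Smallest is Ba at 0.5704 mol; normalising gives Ba 1.000, F 2.000
Ratio ≈ 1:2, so the empirical formula is BaF2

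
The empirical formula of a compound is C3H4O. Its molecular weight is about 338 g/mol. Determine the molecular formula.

C18H24O6

Empirical-formula mass = 56.06 g/mol
n = 338 / 56.06 = 6.03 ≈ 6
Molecular formula = (C3H4O)6 = C18H24O6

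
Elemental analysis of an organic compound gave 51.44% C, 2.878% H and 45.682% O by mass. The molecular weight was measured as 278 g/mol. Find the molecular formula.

C12H8O8

Assume 100 g: 51.44 g C, 2.878 g H, 45.682 g O.
C: 51.44 g ÷ 12.01 g/mol = 4.283 mol
H: 2.878 g ÷ 1.008 g/mol = 2.855 mol
O: 45.682 g ÷ 16.00 g/mol = 2.855 mol
Ratios (÷ 2.855): C 1.500, H 1.000, O 1.000
Multiply by 2: C 3.00, H 2.00, O 2.00 → C3H2O2
Empirical-formula mass = 70.05 g/mol
n = 278 / 70.05 = 3.97 ≈ 4
Molecular formula = (C3H2O2)×4 = C12H8O8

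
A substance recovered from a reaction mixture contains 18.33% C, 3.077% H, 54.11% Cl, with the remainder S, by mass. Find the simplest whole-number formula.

Assume 100 g: 18.33 g C, 3.077 g H, 54.11 g Cl, 24.483 g S.
C: 18.33 g ÷ 12.01 g/mol = 1.526 mol
H: 3.077 g ÷ 1.008 g/mol = 3.053 mol
Cl: 54.11 g ÷ 35.45 g/mol = 1.526 mol
S: 24.483 g ÷ 32.07 g/mol = 0.7634 mol
Smallest is S at 0.7634 mol; normalising gives C 1.999, H 3.999, Cl 1.999, S 1.000
≈ 2:4:2:1 → C2H4Cl2S

C2H4Cl2S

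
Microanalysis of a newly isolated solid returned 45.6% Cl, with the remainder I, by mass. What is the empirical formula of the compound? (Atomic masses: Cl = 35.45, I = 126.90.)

Assume 100 g: 45.6 g Cl, 54.4 g I.
n(Cl) = 45.6/35.45 = 1.286, n(I) = 54.4/126.90 = 0.4287
Smallest is I at 0.4287 mol; normalising gives Cl 3.001, I 1.000
Ratio ≈ 3:1, so the empirical formula is Cl3I

Cl3I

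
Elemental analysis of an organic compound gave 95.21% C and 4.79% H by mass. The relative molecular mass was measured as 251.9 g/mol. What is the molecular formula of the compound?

C20H12

Assume 100 g: 95.21 g C, 4.79 g H.
C: 95.21 g ÷ 12.01 g/mol = 7.928 mol
H: 4.79 g ÷ 1.008 g/mol = 4.752 mol
Divide by the smallest (4.752 mol H): C 1.668, H 1.000
Multiply by 3: C 5.00, H 3.00 → C5H3
Empirical-formula mass = 63.07 g/mol
n = 251.9 / 63.07 = 3.99 ≈ 4
Molecular formula = (C5H3)×4 = C20H12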